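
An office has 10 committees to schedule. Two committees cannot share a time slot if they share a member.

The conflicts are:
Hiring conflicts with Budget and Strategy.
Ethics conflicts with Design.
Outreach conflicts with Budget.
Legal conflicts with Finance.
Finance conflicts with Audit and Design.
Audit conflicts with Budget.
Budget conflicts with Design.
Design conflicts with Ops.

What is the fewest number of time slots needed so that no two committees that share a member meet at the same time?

Audit and Budget conflict, so at least 2 time slots are needed.
2 time slots suffice: Hiring=2, Ethics=1, Outreach=2, Legal=2, Finance=1, Audit=2, Budget=1, Strategy=1, Design=2, Ops=1. Each listed conflict is separated.

2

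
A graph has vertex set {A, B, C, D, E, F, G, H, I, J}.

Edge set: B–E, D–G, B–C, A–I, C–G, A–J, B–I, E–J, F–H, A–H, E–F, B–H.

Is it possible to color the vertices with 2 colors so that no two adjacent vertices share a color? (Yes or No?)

The cycle A-I-B-E-J-A has odd length 5, so it cannot be 2-colored; at least 3 colors are needed.
So 2 colors are not enough.

No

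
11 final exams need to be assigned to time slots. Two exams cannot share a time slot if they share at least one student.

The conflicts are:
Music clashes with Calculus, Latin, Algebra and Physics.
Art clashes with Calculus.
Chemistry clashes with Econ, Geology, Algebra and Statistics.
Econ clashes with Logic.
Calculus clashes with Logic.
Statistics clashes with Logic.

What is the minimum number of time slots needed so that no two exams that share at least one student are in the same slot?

Chemistry and Econ conflict, so at least 2 time slots are needed.
2 time slots suffice: time slot 1 → {Music, Art, Chemistry, Logic}; time slot 2 → {Econ, Calculus, Geology, Latin, Algebra, Statistics, Physics}. No two conflicting exams share a time slot.

2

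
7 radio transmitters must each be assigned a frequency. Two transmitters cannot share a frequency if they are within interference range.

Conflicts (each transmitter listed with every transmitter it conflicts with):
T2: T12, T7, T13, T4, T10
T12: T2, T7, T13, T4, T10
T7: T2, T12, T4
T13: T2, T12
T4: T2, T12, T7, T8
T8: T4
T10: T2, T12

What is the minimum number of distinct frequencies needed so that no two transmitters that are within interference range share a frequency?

T2, T12, T7, T4 are mutually in conflict, so at least 4 frequencies are needed.
4 frequencies suffice: frequency 1 → {T12, T8}; frequency 2 → {T2}; frequency 3 → {T13, T4, T10}; frequency 4 → {T7}. Every pair that conflicts lands in different frequencies.

4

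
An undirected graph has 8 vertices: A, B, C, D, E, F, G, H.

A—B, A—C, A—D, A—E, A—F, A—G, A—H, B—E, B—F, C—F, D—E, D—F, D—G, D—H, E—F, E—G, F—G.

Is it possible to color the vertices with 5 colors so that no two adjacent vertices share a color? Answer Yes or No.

Yes

The chromatic number is 5. A, D, E, F, G are mutually adjacent (a clique of size 5), so at least 5 colors are needed.
5 colors suffice: A=1, B=4, C=3, D=4, E=3, F=2, G=5, H=2.
That is already a proper 5-coloring.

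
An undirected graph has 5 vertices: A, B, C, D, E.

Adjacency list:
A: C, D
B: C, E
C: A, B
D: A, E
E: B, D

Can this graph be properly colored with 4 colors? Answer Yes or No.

The chromatic number is 3. The cycle E-D-A-C-B-E has odd length 5, so it cannot be 2-colored; at least 3 colors are needed.
3 colors suffice: color red → {A, B}; color blue → {C, E}; color green → {D}.
Since 4 ≥ 3, a proper 4-coloring certainly exists.

Yes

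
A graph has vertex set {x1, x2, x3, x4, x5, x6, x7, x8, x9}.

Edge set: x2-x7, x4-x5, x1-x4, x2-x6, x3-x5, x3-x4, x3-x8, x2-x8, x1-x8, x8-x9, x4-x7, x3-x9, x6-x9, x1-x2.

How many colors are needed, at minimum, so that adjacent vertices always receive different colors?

x1, x2, x8 are pairwise adjacent, so at least 3 colors are needed.
A valid assignment using 3 colors: x1=blue, x2=red, x3=blue, x4=red, x5=green, x6=blue, x7=blue, x8=green, x9=red. Every edge joins two different colors.

3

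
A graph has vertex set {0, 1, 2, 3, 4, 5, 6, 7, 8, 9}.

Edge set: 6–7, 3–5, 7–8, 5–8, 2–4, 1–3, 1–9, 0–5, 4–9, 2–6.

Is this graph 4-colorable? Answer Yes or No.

The chromatic number is 3. The cycle 6-7-8-5-3-1-9-4-2-6 has odd length 9, so it cannot be 2-colored; at least 3 colors are needed.
3 colors suffice: color red → {2, 5, 7, 9}; color blue → {0, 3, 4, 6, 8}; color green → {1}.
Since 4 ≥ 3, a proper 4-coloring certainly exists.

Yes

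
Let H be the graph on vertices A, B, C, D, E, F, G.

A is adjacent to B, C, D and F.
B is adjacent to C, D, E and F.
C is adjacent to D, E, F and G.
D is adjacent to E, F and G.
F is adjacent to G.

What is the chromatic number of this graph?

A, B, C, D, F form a clique, so at least 5 colors are needed.
5 colors suffice: A=5, B=4, C=1, D=2, E=3, F=3, G=4. Each edge has distinct colors on its endpoints.

5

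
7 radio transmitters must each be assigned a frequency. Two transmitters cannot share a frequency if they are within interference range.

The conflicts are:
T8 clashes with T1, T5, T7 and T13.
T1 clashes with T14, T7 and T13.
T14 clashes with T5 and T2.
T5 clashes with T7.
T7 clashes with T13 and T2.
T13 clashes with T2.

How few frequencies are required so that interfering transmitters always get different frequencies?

T8, T1, T7, T13 pairwise conflict, so at least 4 frequencies are needed.
4 frequencies suffice: frequency 1 → {T14, T7}; frequency 2 → {T8, T2}; frequency 3 → {T1, T5}; frequency 4 → {T13}. No two conflicting transmitters share a frequency.

4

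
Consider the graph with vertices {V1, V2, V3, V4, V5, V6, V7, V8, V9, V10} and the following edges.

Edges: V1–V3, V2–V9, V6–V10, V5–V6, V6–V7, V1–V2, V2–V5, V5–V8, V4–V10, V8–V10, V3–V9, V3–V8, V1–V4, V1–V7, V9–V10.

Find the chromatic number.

3

The cycle V9-V10-V6-V5-V2-V9 has odd length 5, so it cannot be 2-colored; at least 3 colors are needed.
3 colors suffice: color 1 → {V1, V5, V10}; color 2 → {V2, V3, V4, V6}; color 3 → {V7, V8, V9}. No two adjacent vertices share a color.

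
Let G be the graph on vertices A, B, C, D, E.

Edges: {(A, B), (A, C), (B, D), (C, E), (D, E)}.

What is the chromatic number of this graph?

The cycle B-D-E-C-A-B has odd length 5, so it cannot be 2-colored; at least 3 colors are needed.
One proper 3-coloring: A=red, B=green, C=blue, D=blue, E=red. Every edge joins two different colors.

3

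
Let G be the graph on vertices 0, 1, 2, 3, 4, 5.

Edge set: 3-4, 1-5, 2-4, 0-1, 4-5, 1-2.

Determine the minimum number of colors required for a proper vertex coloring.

2 and 4 are adjacent, so at least 2 colors are needed.
2 colors suffice: color red → {1, 4}; color blue → {0, 2, 3, 5}. Every edge joins two different colors.

2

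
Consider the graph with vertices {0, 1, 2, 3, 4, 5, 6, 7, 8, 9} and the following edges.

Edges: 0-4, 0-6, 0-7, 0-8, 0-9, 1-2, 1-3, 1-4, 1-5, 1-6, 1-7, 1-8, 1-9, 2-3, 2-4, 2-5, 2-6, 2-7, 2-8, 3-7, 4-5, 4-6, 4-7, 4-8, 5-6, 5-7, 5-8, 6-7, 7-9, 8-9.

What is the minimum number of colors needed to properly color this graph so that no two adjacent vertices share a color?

1, 2, 4, 5, 6, 7 are pairwise adjacent (a clique of size 6), so at least 6 colors are needed.
6 colors suffice: color a → {7, 8}; color b → {0, 1}; color c → {2, 9}; color d → {3, 4}; color e → {5}; color f → {6}. No two adjacent vertices share a color.

6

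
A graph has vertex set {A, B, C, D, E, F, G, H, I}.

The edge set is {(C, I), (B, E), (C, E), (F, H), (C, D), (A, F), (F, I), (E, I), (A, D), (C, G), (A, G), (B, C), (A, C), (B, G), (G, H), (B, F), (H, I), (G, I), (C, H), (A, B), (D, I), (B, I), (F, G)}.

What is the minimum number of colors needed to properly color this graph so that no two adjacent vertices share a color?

4

B, C, E, I are mutually adjacent (a clique of size 4), so at least 4 colors are needed.
One proper 4-coloring: A=red, B=green, C=blue, D=green, E=yellow, F=blue, G=yellow, H=green, I=red. No two adjacent vertices share a color.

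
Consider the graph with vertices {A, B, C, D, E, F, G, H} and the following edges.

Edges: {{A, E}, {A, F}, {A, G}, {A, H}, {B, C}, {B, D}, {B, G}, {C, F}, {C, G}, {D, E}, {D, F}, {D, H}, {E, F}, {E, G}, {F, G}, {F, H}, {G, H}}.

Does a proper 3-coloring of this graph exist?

A, F, G, H are pairwise adjacent (a clique of size 4), so at least 4 colors are needed.
So 3 colors are not enough.

No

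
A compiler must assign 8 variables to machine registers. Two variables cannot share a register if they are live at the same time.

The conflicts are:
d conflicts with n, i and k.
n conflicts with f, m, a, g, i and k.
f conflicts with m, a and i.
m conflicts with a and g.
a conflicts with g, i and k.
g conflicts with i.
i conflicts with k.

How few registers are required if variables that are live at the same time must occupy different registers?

4

n, f, a, i are mutually in conflict, so at least 4 registers are needed.
4 registers suffice: register 1 → {n}; register 2 → {m, i}; register 3 → {d, a}; register 4 → {f, g, k}. No two conflicting variables share a register.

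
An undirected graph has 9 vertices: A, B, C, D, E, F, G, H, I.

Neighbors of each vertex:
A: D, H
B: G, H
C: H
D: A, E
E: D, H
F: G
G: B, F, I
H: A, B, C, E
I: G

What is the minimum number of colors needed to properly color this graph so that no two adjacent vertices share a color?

2

C and H are adjacent, so at least 2 colors are needed.
2 colors suffice: color 1 → {D, G, H}; color 2 → {A, B, C, E, F, I}. Every edge joins two different colors.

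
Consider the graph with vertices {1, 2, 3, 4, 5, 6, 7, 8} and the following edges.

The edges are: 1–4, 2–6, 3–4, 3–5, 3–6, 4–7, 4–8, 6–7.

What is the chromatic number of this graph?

4 and 8 are adjacent, so at least 2 colors are needed.
2 colors suffice: color red → {4, 5, 6}; color blue → {1, 2, 3, 7, 8}. No two adjacent vertices share a color.

2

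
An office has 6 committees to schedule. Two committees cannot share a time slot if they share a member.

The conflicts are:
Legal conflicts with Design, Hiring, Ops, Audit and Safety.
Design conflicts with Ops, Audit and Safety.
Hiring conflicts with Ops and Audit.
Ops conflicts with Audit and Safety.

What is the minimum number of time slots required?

4

Legal, Design, Ops, Safety pairwise conflict, so at least 4 time slots are needed.
4 time slots suffice: time slot 1 → {Legal}; time slot 2 → {Ops}; time slot 3 → {Design, Hiring}; time slot 4 → {Audit, Safety}. Every pair that conflicts lands in different time slots.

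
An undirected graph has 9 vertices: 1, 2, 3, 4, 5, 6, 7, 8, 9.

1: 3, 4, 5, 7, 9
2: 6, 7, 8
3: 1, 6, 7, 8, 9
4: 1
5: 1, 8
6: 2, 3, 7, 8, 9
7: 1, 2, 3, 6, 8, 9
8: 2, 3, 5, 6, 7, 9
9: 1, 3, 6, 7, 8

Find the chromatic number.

3, 6, 7, 8, 9 are pairwise adjacent (a clique of size 5), so at least 5 colors are needed.
A valid assignment using 5 colors: 1=red, 2=yellow, 3=purple, 4=blue, 5=blue, 6=green, 7=blue, 8=red, 9=yellow. No two adjacent vertices share a color.

5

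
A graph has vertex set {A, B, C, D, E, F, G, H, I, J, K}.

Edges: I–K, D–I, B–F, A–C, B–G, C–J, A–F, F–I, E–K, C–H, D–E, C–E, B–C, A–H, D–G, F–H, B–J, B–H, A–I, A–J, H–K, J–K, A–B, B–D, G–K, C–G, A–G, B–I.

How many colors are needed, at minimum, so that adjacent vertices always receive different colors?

4

A, B, F, I are pairwise adjacent (a clique of size 4), so at least 4 colors are needed.
4 colors suffice: color 1 → {B, K}; color 2 → {A, D}; color 3 → {C, F}; color 4 → {E, G, H, I, J}. Each edge has distinct colors on its endpoints.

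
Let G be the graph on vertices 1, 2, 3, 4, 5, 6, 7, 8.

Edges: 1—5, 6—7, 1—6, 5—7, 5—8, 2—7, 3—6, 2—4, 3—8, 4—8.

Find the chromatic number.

3

The cycle 7-5-8-4-2-7 has odd length 5, so it cannot be 2-colored; at least 3 colors are needed.
A valid assignment using 3 colors: 1=red, 2=blue, 3=green, 4=green, 5=blue, 6=blue, 7=red, 8=red. Each edge has distinct colors on its endpoints.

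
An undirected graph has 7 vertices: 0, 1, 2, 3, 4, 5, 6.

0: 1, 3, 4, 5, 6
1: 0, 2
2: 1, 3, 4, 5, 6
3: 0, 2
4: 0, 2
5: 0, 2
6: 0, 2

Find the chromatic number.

2

0 and 6 are adjacent, so at least 2 colors are needed.
2 colors suffice: color a → {0, 2}; color b → {1, 3, 4, 5, 6}. Every edge joins two different colors.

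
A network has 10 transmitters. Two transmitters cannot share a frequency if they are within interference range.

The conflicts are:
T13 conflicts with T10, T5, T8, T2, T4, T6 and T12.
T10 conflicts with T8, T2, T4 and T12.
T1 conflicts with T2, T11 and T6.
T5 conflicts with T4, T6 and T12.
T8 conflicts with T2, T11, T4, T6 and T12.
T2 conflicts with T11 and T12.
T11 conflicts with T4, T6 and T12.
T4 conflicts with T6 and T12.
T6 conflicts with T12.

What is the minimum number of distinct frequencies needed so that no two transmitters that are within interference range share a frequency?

5

T13, T5, T4, T6, T12 pairwise conflict, so at least 5 frequencies are needed.
A valid assignment using 5 frequencies: T13=3, T10=4, T1=1, T5=5, T8=5, T2=2, T11=3, T4=2, T6=4, T12=1. No two conflicting transmitters share a frequency.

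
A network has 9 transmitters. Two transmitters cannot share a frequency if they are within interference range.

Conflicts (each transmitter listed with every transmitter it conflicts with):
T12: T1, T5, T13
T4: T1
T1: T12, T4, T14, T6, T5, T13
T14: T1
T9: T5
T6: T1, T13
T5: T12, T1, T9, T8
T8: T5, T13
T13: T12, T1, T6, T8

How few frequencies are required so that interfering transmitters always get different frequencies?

T12, T1, T5 pairwise conflict, so at least 3 frequencies are needed.
3 frequencies suffice: frequency 1 → {T1, T9, T8}; frequency 2 → {T4, T14, T5, T13}; frequency 3 → {T12, T6}. Each listed conflict is separated.

3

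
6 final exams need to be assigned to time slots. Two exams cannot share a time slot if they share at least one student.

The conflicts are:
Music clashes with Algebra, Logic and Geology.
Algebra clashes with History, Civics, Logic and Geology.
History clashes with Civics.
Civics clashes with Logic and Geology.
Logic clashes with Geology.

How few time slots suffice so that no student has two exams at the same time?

4

Algebra, Civics, Logic, Geology all conflict with each other, so at least 4 time slots are needed.
4 time slots suffice: Music=3, Algebra=1, History=2, Civics=3, Logic=2, Geology=4. Each listed conflict is separated.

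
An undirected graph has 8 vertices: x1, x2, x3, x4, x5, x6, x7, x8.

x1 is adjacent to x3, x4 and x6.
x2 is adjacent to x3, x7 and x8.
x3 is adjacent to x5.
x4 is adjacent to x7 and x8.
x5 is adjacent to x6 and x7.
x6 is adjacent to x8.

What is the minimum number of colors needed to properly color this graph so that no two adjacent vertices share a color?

The cycle x3-x5-x6-x8-x2-x3 has odd length 5, so it cannot be 2-colored; at least 3 colors are needed.
One proper 3-coloring: x1=2, x2=2, x3=1, x4=1, x5=2, x6=1, x7=3, x8=3. Every edge joins two different colors.

3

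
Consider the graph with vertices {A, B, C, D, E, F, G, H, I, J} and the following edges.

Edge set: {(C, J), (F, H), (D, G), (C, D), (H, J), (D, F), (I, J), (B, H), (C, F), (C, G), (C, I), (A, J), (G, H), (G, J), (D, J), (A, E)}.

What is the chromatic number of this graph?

4

C, D, G, J form a clique, so at least 4 colors are needed.
A valid assignment using 4 colors: A=2, B=1, C=2, D=4, E=1, F=1, G=3, H=2, I=3, J=1. Every edge joins two different colors.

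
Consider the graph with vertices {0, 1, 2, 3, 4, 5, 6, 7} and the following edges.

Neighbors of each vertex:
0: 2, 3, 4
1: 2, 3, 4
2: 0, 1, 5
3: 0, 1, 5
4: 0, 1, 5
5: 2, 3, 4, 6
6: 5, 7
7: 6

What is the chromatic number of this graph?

5 and 6 are adjacent, so at least 2 colors are needed.
2 colors suffice: color a → {0, 1, 5, 7}; color b → {2, 3, 4, 6}. No two adjacent vertices share a color.

2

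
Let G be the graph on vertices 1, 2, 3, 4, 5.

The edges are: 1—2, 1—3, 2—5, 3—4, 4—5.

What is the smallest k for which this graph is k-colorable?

The cycle 3-4-5-2-1-3 has odd length 5, so it cannot be 2-colored; at least 3 colors are needed.
3 colors suffice: color red → {1, 5}; color blue → {2, 4}; color green → {3}. Each edge has distinct colors on its endpoints.

3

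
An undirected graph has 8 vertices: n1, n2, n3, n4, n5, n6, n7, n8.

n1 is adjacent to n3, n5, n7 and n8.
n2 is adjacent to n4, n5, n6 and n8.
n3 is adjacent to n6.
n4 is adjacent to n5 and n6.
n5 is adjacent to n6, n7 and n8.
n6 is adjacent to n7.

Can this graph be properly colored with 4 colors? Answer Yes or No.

Yes

The chromatic number is 4. n2, n4, n5, n6 form a clique, so at least 4 colors are needed.
4 colors suffice: color 1 → {n3, n5}; color 2 → {n1, n6}; color 3 → {n2, n7}; color 4 → {n4, n8}.
That is already a proper 4-coloring.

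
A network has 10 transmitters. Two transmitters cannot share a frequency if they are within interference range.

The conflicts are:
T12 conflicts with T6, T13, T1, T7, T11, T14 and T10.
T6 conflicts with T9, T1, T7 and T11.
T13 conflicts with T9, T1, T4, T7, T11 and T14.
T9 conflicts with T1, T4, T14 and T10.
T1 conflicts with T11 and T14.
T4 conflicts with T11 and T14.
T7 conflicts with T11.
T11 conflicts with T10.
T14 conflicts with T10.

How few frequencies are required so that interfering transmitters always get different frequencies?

T12, T13, T1, T14 all conflict with each other, so at least 4 frequencies are needed.
4 frequencies suffice: frequency 1 → {T12, T9}; frequency 2 → {T6, T13, T10}; frequency 3 → {T11, T14}; frequency 4 → {T1, T4, T7}. No two conflicting transmitters share a frequency.

4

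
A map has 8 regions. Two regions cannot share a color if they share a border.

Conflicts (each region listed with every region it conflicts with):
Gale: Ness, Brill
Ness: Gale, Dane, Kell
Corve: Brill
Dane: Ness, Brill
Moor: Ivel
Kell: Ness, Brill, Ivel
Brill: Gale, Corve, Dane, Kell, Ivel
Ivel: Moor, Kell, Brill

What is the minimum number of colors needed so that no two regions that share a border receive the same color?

3

Kell, Brill, Ivel are mutually in conflict, so at least 3 colors are needed.
3 colors suffice: color 1 → {Ness, Moor, Brill}; color 2 → {Gale, Corve, Dane, Kell}; color 3 → {Ivel}. Every pair that conflicts lands in different colors.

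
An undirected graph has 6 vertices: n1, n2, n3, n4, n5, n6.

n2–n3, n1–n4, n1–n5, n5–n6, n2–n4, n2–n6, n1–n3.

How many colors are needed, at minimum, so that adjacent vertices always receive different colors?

3

The cycle n2-n6-n5-n1-n3-n2 has odd length 5, so it cannot be 2-colored; at least 3 colors are needed.
3 colors suffice: n1=red, n2=red, n3=blue, n4=blue, n5=blue, n6=green. Every edge joins two different colors.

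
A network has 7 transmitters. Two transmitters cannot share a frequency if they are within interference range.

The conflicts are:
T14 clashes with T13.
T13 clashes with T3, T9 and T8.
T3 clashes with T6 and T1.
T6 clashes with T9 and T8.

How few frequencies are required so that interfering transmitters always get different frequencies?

2

T13 and T9 conflict, so at least 2 frequencies are needed.
2 frequencies suffice: frequency 1 → {T13, T6, T1}; frequency 2 → {T14, T3, T9, T8}. Every pair that conflicts lands in different frequencies.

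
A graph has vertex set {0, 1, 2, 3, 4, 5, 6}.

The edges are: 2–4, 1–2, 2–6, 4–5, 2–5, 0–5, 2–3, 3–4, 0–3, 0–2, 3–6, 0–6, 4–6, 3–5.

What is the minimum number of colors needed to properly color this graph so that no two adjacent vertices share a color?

2, 3, 4, 5 form a clique, so at least 4 colors are needed.
4 colors suffice: 0=d, 1=b, 2=a, 3=b, 4=d, 5=c, 6=c. Every edge joins two different colors.

4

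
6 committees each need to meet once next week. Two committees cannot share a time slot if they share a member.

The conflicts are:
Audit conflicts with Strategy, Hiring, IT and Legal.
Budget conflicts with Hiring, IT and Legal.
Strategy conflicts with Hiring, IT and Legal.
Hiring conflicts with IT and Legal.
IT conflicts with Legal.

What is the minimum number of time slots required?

5

Audit, Strategy, Hiring, IT, Legal all conflict with each other, so at least 5 time slots are needed.
Using 5 time slots: Audit=5, Budget=4, Strategy=4, Hiring=2, IT=1, Legal=3. Each listed conflict is separated.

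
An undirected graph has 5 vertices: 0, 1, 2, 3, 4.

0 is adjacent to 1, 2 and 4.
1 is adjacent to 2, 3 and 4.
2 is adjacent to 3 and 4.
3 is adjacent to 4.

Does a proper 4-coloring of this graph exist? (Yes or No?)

The chromatic number is 4. 0, 1, 2, 4 are mutually adjacent (a clique of size 4), so at least 4 colors are needed.
4 colors suffice: color a → {2}; color b → {1}; color c → {4}; color d → {0, 3}.
That is already a proper 4-coloring.

Yes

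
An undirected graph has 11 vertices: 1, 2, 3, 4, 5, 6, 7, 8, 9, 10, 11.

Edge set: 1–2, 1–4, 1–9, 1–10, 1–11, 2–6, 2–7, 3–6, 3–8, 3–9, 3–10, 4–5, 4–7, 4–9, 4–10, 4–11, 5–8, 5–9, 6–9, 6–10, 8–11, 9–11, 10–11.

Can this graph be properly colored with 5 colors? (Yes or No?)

Yes

The chromatic number is 4. 1, 4, 10, 11 are pairwise adjacent (a clique of size 4), so at least 4 colors are needed.
A valid assignment using 4 colors: 1=green, 2=red, 3=blue, 4=blue, 5=green, 6=green, 7=green, 8=red, 9=red, 10=red, 11=yellow.
Since 5 ≥ 4, a proper 5-coloring certainly exists.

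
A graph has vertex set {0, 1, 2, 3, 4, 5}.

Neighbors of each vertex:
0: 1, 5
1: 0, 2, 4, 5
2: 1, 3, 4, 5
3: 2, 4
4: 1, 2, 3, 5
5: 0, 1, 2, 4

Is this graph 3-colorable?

1, 2, 4, 5 are mutually adjacent (a clique of size 4), so at least 4 colors are needed.
So 3 colors are not enough.

No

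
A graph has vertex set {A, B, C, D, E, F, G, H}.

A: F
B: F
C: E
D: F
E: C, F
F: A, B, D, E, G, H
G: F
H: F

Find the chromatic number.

D and F are adjacent, so at least 2 colors are needed.
2 colors suffice: color 1 → {C, F}; color 2 → {A, B, D, E, G, H}. Each edge has distinct colors on its endpoints.

2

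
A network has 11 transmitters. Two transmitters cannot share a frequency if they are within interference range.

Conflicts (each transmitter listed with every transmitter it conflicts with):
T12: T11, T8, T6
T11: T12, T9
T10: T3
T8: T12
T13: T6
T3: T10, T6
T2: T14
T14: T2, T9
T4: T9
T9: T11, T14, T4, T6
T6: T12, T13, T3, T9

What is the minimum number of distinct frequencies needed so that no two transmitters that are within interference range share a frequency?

2

T13 and T6 conflict, so at least 2 frequencies are needed.
A valid assignment using 2 frequencies: T12=1, T11=2, T10=2, T8=2, T13=1, T3=1, T2=1, T14=2, T4=2, T9=1, T6=2. Each listed conflict is separated.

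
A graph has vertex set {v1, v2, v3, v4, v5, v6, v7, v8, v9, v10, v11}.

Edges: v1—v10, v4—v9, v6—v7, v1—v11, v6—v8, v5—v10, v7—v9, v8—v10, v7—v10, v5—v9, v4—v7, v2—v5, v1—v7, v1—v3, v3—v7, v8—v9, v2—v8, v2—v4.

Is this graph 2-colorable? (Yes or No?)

v1, v3, v7 are pairwise adjacent, so at least 3 colors are needed.
So 2 colors are not enough.

No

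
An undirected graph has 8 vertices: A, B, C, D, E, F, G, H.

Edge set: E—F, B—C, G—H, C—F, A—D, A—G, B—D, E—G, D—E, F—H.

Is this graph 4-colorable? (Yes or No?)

The chromatic number is 3. The cycle D-B-C-F-E-D has odd length 5, so it cannot be 2-colored; at least 3 colors are needed.
3 colors suffice: A=blue, B=green, C=blue, D=red, E=blue, F=red, G=red, H=blue.
Since 4 ≥ 3, a proper 4-coloring certainly exists.

Yes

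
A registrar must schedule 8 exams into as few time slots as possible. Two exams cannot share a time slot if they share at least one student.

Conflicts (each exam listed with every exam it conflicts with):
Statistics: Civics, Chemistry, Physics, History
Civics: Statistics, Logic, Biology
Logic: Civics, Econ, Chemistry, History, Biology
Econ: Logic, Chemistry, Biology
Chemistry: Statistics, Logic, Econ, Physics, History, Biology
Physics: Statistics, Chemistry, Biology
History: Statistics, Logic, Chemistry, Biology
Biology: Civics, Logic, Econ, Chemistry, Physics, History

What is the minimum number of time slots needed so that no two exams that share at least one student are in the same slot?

Logic, Chemistry, History, Biology pairwise conflict, so at least 4 time slots are needed.
4 time slots suffice: time slot 1 → {Civics, Chemistry}; time slot 2 → {Statistics, Biology}; time slot 3 → {Logic, Physics}; time slot 4 → {Econ, History}. Each listed conflict is separated.

4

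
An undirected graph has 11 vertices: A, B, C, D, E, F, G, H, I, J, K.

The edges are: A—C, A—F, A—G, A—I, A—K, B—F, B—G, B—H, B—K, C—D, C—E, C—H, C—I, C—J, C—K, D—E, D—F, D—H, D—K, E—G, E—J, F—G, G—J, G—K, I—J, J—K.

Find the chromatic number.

3

B, F, G are pairwise adjacent, so at least 3 colors are needed.
3 colors suffice: color red → {C, G}; color blue → {E, F, H, I, K}; color green → {A, B, D, J}. Every edge joins two different colors.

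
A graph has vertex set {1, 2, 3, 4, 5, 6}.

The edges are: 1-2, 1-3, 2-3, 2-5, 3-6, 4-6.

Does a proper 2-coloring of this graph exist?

1, 2, 3 form a triangle, so at least 3 colors are needed.
So 2 colors are not enough.

No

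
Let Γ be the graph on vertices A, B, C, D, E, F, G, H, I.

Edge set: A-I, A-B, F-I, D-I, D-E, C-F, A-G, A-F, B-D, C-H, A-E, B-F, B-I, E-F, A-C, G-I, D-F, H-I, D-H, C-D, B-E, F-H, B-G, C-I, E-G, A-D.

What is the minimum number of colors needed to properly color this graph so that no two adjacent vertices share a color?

5

C, D, F, H, I are pairwise adjacent (a clique of size 5), so at least 5 colors are needed.
One proper 5-coloring: A=yellow, B=purple, C=purple, D=green, E=blue, F=red, G=red, H=yellow, I=blue. Every edge joins two different colors.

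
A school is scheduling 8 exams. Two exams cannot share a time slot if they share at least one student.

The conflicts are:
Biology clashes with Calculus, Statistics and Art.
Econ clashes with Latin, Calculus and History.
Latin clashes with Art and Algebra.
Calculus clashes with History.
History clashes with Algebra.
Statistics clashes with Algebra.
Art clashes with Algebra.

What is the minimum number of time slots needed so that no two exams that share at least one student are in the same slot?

Latin, Art, Algebra pairwise conflict, so at least 3 time slots are needed.
3 time slots suffice: time slot 1 → {Biology, Econ, Algebra}; time slot 2 → {Latin, History, Statistics}; time slot 3 → {Calculus, Art}. Every pair that conflicts lands in different time slots.

3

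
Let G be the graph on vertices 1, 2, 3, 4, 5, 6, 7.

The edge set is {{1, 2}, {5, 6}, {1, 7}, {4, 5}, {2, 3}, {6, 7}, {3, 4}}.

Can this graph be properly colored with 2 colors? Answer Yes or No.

The cycle 7-1-2-3-4-5-6-7 has odd length 7, so it cannot be 2-colored; at least 3 colors are needed.
So 2 colors are not enough.

No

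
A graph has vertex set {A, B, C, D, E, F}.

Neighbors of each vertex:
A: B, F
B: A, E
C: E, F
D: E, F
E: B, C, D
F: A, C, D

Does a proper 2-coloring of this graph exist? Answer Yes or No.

No

The cycle F-A-B-E-D-F has odd length 5, so it cannot be 2-colored; at least 3 colors are needed.
So 2 colors are not enough.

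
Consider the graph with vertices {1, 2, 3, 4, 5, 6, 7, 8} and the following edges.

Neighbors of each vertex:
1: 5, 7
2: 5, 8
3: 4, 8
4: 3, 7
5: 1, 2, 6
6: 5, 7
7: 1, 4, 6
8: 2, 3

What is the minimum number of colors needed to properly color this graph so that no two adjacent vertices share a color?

3

The cycle 3-4-7-1-5-2-8-3 has odd length 7, so it cannot be 2-colored; at least 3 colors are needed.
3 colors suffice: 1=b, 2=b, 3=a, 4=b, 5=a, 6=b, 7=a, 8=c. Every edge joins two different colors.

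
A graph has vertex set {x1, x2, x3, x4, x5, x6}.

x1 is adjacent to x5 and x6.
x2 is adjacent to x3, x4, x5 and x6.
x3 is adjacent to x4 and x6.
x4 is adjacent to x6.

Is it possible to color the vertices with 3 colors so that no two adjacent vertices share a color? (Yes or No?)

No

x2, x3, x4, x6 are pairwise adjacent (a clique of size 4), so at least 4 colors are needed.
So 3 colors are not enough.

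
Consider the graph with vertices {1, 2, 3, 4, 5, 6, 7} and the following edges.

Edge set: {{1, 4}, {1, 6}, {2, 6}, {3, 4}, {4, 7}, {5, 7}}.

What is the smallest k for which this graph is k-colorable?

3 and 4 are adjacent, so at least 2 colors are needed.
One proper 2-coloring: 1=blue, 2=blue, 3=blue, 4=red, 5=red, 6=red, 7=blue. Every edge joins two different colors.

2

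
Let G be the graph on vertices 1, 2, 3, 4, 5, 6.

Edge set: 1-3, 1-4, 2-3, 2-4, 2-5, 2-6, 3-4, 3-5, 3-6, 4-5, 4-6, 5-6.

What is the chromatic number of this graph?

5

2, 3, 4, 5, 6 are pairwise adjacent (a clique of size 5), so at least 5 colors are needed.
One proper 5-coloring: 1=c, 2=e, 3=a, 4=b, 5=c, 6=d. Every edge joins two different colors.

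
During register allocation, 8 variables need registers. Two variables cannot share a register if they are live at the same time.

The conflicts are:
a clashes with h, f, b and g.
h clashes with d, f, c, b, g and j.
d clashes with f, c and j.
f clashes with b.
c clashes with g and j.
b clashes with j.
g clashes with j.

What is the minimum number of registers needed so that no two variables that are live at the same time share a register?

a, h, f, b pairwise conflict, so at least 4 registers are needed.
4 registers suffice: register 1 → {h}; register 2 → {a, j}; register 3 → {d, b, g}; register 4 → {f, c}. No two conflicting variables share a register.

4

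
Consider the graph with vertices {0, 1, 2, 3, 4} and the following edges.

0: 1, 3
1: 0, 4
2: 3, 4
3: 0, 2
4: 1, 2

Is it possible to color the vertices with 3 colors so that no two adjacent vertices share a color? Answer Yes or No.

Yes

The chromatic number is 3. The cycle 2-3-0-1-4-2 has odd length 5, so it cannot be 2-colored; at least 3 colors are needed.
3 colors suffice: color red → {0, 4}; color blue → {1, 3}; color green → {2}.
That is already a proper 3-coloring.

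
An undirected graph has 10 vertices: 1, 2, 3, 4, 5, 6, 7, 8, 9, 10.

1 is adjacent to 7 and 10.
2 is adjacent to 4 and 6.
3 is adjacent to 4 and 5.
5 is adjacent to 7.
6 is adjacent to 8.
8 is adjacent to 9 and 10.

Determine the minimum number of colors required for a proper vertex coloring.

3

The cycle 8-10-1-7-5-3-4-2-6-8 has odd length 9, so it cannot be 2-colored; at least 3 colors are needed.
3 colors suffice: 1=red, 2=green, 3=blue, 4=red, 5=red, 6=blue, 7=blue, 8=red, 9=blue, 10=blue. Each edge has distinct colors on its endpoints.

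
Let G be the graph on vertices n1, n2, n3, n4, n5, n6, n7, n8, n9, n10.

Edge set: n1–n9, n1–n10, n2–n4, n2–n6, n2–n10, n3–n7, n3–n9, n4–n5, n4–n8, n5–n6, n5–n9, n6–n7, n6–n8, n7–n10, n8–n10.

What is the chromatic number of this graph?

3

The cycle n3-n9-n1-n10-n7-n3 has odd length 5, so it cannot be 2-colored; at least 3 colors are needed.
3 colors suffice: color 1 → {n4, n6, n9, n10}; color 2 → {n1, n2, n5, n7, n8}; color 3 → {n3}. No two adjacent vertices share a color.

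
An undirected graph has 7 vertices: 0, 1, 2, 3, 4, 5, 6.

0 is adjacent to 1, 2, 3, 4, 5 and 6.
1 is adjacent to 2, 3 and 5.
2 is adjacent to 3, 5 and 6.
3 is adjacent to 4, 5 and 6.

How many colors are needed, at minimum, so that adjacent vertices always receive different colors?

0, 1, 2, 3, 5 are mutually adjacent (a clique of size 5), so at least 5 colors are needed.
5 colors suffice: color a → {3}; color b → {0}; color c → {2, 4}; color d → {5, 6}; color e → {1}. Every edge joins two different colors.

5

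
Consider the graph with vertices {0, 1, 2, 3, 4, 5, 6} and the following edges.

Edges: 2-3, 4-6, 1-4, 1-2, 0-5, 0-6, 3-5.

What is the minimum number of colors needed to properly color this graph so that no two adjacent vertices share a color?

3

The cycle 3-5-0-6-4-1-2-3 has odd length 7, so it cannot be 2-colored; at least 3 colors are needed.
3 colors suffice: color a → {1, 3, 6}; color b → {0, 2, 4}; color c → {5}. No two adjacent vertices share a color.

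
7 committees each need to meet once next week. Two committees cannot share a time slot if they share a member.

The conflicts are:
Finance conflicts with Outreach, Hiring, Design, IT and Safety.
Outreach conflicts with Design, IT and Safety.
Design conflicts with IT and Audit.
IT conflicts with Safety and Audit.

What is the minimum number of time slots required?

4

Finance, Outreach, IT, Safety all conflict with each other, so at least 4 time slots are needed.
Using 4 time slots: Finance=2, Outreach=3, Hiring=1, Design=4, IT=1, Safety=4, Audit=2. No two conflicting committees share a time slot.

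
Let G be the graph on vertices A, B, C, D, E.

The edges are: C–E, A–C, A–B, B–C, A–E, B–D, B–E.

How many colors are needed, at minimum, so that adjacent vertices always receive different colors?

A, B, C, E form a clique, so at least 4 colors are needed.
One proper 4-coloring: A=4, B=1, C=2, D=2, E=3. No two adjacent vertices share a color.

4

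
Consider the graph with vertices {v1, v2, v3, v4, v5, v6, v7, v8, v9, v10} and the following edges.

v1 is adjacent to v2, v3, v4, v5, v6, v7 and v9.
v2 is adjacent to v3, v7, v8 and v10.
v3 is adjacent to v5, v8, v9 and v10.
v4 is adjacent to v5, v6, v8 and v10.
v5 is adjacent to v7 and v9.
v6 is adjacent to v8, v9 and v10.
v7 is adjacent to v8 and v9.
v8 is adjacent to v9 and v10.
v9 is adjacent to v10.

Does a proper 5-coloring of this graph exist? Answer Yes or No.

The chromatic number is 4. v4, v6, v8, v10 form a clique, so at least 4 colors are needed.
A valid assignment using 4 colors: v1=R, v2=B, v3=Y, v4=B, v5=G, v6=Y, v7=Y, v8=R, v9=B, v10=G.
Since 5 ≥ 4, a proper 5-coloring certainly exists.

Yes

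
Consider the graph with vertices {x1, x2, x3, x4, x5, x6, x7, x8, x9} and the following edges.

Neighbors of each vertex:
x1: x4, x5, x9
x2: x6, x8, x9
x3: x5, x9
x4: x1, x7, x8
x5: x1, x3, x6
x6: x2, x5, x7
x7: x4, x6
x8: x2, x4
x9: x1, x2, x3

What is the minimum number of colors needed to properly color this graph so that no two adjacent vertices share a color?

3

The cycle x1-x5-x6-x7-x4-x1 has odd length 5, so it cannot be 2-colored; at least 3 colors are needed.
One proper 3-coloring: x1=green, x2=blue, x3=green, x4=red, x5=blue, x6=red, x7=blue, x8=green, x9=red. No two adjacent vertices share a color.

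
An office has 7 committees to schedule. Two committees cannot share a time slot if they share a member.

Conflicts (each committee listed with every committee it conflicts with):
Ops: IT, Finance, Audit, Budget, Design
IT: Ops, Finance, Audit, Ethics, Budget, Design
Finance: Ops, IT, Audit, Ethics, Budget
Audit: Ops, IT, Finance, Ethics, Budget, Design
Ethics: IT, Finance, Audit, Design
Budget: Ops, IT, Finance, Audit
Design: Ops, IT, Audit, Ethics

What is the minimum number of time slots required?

5

Ops, IT, Finance, Audit, Budget all conflict with each other, so at least 5 time slots are needed.
5 time slots suffice: time slot 1 → {Audit}; time slot 2 → {IT}; time slot 3 → {Finance, Design}; time slot 4 → {Ops, Ethics}; time slot 5 → {Budget}. No two conflicting committees share a time slot.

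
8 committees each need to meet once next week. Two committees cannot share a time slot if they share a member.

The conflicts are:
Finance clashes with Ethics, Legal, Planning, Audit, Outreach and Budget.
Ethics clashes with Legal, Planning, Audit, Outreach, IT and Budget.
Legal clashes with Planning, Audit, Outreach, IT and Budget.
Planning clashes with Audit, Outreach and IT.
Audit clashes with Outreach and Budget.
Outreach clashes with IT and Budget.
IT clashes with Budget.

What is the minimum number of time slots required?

Finance, Ethics, Legal, Audit, Outreach, Budget are mutually in conflict, so at least 6 time slots are needed.
6 time slots suffice: time slot 1 → {Ethics}; time slot 2 → {Legal}; time slot 3 → {Outreach}; time slot 4 → {Audit, IT}; time slot 5 → {Finance}; time slot 6 → {Planning, Budget}. Every pair that conflicts lands in different time slots.

6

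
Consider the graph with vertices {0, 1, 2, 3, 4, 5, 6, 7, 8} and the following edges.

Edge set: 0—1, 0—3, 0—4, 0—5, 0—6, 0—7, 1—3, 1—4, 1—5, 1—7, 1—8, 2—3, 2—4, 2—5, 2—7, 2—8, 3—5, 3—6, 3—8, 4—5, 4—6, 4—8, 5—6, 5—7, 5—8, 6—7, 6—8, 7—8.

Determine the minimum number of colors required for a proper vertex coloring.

2, 4, 5, 8 are pairwise adjacent (a clique of size 4), so at least 4 colors are needed.
4 colors suffice: color a → {5}; color b → {0, 8}; color c → {3, 4, 7}; color d → {1, 2, 6}. Each edge has distinct colors on its endpoints.

4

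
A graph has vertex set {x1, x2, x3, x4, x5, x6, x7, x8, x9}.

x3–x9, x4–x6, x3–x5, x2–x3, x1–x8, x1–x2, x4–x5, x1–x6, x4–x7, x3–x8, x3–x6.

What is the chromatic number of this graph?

x2 and x3 are adjacent, so at least 2 colors are needed.
2 colors suffice: color red → {x1, x3, x4}; color blue → {x2, x5, x6, x7, x8, x9}. Every edge joins two different colors.

2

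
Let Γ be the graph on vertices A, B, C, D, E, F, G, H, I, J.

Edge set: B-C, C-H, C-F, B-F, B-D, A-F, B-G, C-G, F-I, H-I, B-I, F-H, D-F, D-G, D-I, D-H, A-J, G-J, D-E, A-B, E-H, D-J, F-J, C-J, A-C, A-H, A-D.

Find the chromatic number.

4

D, F, H, I are pairwise adjacent (a clique of size 4), so at least 4 colors are needed.
A valid assignment using 4 colors: A=yellow, B=green, C=red, D=red, E=blue, F=blue, G=blue, H=green, I=yellow, J=green. No two adjacent vertices share a color.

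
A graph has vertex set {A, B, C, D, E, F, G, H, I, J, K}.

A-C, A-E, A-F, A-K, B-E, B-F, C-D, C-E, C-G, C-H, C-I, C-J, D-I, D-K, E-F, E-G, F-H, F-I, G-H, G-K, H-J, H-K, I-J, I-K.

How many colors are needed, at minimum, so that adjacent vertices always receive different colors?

B, E, F are pairwise adjacent, so at least 3 colors are needed.
3 colors suffice: color 1 → {C, F, K}; color 2 → {E, H, I}; color 3 → {A, B, D, G, J}. Each edge has distinct colors on its endpoints.

3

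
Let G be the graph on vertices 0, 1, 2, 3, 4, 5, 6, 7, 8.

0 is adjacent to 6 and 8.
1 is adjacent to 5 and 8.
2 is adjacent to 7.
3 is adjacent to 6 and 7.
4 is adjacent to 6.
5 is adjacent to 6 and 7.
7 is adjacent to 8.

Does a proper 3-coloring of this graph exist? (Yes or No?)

Yes

The chromatic number is 3. The cycle 1-8-0-6-5-1 has odd length 5, so it cannot be 2-colored; at least 3 colors are needed.
A valid assignment using 3 colors: 0=c, 1=a, 2=b, 3=b, 4=b, 5=b, 6=a, 7=a, 8=b.
That is already a proper 3-coloring.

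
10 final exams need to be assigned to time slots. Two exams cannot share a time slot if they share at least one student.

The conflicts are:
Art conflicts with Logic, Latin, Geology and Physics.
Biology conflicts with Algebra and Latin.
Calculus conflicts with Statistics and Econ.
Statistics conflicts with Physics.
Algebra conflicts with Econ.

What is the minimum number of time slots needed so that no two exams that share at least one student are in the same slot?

Art and Logic conflict, so at least 2 time slots are needed.
Using 2 time slots: Art=1, Biology=1, Calculus=2, Statistics=1, Algebra=2, Logic=2, Econ=1, Latin=2, Geology=2, Physics=2. Every pair that conflicts lands in different time slots.

2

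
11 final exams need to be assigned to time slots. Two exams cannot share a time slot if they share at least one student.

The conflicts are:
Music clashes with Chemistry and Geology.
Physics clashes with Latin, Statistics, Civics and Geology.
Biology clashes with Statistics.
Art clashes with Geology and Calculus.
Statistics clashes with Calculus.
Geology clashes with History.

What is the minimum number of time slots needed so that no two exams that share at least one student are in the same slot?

3

The cycle Geology-Physics-Statistics-Calculus-Art-Geology has odd length 5, so it cannot be 2-colored; at least 3 time slots are needed.
3 time slots suffice: time slot 1 → {Music, Physics, Biology, Calculus, History}; time slot 2 → {Chemistry, Latin, Statistics, Civics, Geology}; time slot 3 → {Art}. Each listed conflict is separated.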